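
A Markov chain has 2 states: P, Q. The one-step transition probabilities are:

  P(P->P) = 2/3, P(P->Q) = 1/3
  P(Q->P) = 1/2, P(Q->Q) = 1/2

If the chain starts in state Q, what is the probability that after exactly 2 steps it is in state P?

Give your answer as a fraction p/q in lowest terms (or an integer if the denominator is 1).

Computing P^2 by repeated multiplication:
P^1 =
  P: [2/3, 1/3]
  Q: [1/2, 1/2]
P^2 =
  P: [11/18, 7/18]
  Q: [7/12, 5/12]

(P^2)[Q -> P] = 7/12

Answer: 7/12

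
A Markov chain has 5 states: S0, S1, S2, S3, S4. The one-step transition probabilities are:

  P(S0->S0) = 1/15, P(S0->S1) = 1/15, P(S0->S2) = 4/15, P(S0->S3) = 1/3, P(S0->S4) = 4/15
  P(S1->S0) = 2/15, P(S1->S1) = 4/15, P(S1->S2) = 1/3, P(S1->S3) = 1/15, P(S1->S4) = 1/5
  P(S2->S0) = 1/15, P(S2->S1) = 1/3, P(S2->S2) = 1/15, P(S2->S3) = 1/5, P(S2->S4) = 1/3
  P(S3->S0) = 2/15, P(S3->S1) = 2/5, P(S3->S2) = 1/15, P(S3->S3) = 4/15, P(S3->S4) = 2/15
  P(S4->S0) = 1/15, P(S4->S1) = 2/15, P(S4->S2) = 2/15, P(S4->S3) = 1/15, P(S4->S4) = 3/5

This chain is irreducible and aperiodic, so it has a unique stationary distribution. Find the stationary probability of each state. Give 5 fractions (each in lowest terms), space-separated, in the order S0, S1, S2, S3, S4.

Answer: 29/317 729/3170 541/3170 451/3170 1159/3170

Derivation:
The stationary distribution satisfies pi = pi * P, i.e.:
  pi_S0 = 1/15*pi_S0 + 2/15*pi_S1 + 1/15*pi_S2 + 2/15*pi_S3 + 1/15*pi_S4
  pi_S1 = 1/15*pi_S0 + 4/15*pi_S1 + 1/3*pi_S2 + 2/5*pi_S3 + 2/15*pi_S4
  pi_S2 = 4/15*pi_S0 + 1/3*pi_S1 + 1/15*pi_S2 + 1/15*pi_S3 + 2/15*pi_S4
  pi_S3 = 1/3*pi_S0 + 1/15*pi_S1 + 1/5*pi_S2 + 4/15*pi_S3 + 1/15*pi_S4
  pi_S4 = 4/15*pi_S0 + 1/5*pi_S1 + 1/3*pi_S2 + 2/15*pi_S3 + 3/5*pi_S4
with normalization: pi_S0 + pi_S1 + pi_S2 + pi_S3 + pi_S4 = 1.

Using the first 4 balance equations plus normalization, the linear system A*pi = b is:
  [-14/15, 2/15, 1/15, 2/15, 1/15] . pi = 0
  [1/15, -11/15, 1/3, 2/5, 2/15] . pi = 0
  [4/15, 1/3, -14/15, 1/15, 2/15] . pi = 0
  [1/3, 1/15, 1/5, -11/15, 1/15] . pi = 0
  [1, 1, 1, 1, 1] . pi = 1

Solving yields:
  pi_S0 = 29/317
  pi_S1 = 729/3170
  pi_S2 = 541/3170
  pi_S3 = 451/3170
  pi_S4 = 1159/3170

Verification (pi * P):
  29/317*1/15 + 729/3170*2/15 + 541/3170*1/15 + 451/3170*2/15 + 1159/3170*1/15 = 29/317 = pi_S0  (ok)
  29/317*1/15 + 729/3170*4/15 + 541/3170*1/3 + 451/3170*2/5 + 1159/3170*2/15 = 729/3170 = pi_S1  (ok)
  29/317*4/15 + 729/3170*1/3 + 541/3170*1/15 + 451/3170*1/15 + 1159/3170*2/15 = 541/3170 = pi_S2  (ok)
  29/317*1/3 + 729/3170*1/15 + 541/3170*1/5 + 451/3170*4/15 + 1159/3170*1/15 = 451/3170 = pi_S3  (ok)
  29/317*4/15 + 729/3170*1/5 + 541/3170*1/3 + 451/3170*2/15 + 1159/3170*3/5 = 1159/3170 = pi_S4  (ok)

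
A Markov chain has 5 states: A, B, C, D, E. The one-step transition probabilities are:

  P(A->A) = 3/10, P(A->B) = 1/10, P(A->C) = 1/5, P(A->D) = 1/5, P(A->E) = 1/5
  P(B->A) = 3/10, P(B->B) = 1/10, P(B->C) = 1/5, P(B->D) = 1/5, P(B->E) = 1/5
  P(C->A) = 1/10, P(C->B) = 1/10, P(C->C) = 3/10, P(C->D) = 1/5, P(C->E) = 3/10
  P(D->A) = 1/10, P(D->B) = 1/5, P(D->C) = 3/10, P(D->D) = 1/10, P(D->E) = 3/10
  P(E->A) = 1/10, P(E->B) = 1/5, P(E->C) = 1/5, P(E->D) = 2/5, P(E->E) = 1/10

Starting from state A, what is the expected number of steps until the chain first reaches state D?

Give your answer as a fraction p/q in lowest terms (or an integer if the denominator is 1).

Answer: 495/119

Derivation:
Let h_i = expected steps to first reach D from state i.
Boundary: h_D = 0.
First-step equations for the other states:
  h_A = 1 + 3/10*h_A + 1/10*h_B + 1/5*h_C + 1/5*h_D + 1/5*h_E
  h_B = 1 + 3/10*h_A + 1/10*h_B + 1/5*h_C + 1/5*h_D + 1/5*h_E
  h_C = 1 + 1/10*h_A + 1/10*h_B + 3/10*h_C + 1/5*h_D + 3/10*h_E
  h_E = 1 + 1/10*h_A + 1/5*h_B + 1/5*h_C + 2/5*h_D + 1/10*h_E

Substituting h_D = 0 and rearranging gives the linear system (I - Q) h = 1:
  [7/10, -1/10, -1/5, -1/5] . (h_A, h_B, h_C, h_E) = 1
  [-3/10, 9/10, -1/5, -1/5] . (h_A, h_B, h_C, h_E) = 1
  [-1/10, -1/10, 7/10, -3/10] . (h_A, h_B, h_C, h_E) = 1
  [-1/10, -1/5, -1/5, 9/10] . (h_A, h_B, h_C, h_E) = 1

Solving yields:
  h_A = 495/119
  h_B = 495/119
  h_C = 485/119
  h_E = 405/119

Starting state is A, so the expected hitting time is h_A = 495/119.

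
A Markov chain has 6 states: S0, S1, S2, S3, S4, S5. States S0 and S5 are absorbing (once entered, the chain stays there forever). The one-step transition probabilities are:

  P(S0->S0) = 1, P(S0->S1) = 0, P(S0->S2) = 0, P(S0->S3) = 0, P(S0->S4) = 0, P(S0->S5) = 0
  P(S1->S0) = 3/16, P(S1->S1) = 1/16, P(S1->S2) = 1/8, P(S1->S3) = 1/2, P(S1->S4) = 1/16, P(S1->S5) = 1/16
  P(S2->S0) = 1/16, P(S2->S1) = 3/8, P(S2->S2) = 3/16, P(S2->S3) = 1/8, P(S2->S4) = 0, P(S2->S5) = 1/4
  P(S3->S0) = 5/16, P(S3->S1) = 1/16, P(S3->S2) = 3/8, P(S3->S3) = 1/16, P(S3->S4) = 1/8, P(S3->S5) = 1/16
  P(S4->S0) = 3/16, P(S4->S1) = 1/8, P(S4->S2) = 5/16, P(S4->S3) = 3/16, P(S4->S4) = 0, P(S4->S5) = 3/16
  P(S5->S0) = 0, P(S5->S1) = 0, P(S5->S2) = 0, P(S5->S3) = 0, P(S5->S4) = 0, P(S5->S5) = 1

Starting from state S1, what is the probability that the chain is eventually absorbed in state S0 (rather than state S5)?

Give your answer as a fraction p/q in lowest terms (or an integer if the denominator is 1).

Let a_i = P(absorbed in S0 | start in state i).
Boundary conditions: a_S0 = 1, a_S5 = 0.
For each transient state i, a_i = sum_j P(i->j) * a_j:
  a_S1 = 3/16*a_S0 + 1/16*a_S1 + 1/8*a_S2 + 1/2*a_S3 + 1/16*a_S4 + 1/16*a_S5
  a_S2 = 1/16*a_S0 + 3/8*a_S1 + 3/16*a_S2 + 1/8*a_S3 + 0*a_S4 + 1/4*a_S5
  a_S3 = 5/16*a_S0 + 1/16*a_S1 + 3/8*a_S2 + 1/16*a_S3 + 1/8*a_S4 + 1/16*a_S5
  a_S4 = 3/16*a_S0 + 1/8*a_S1 + 5/16*a_S2 + 3/16*a_S3 + 0*a_S4 + 3/16*a_S5

Substituting a_S0 = 1 and a_S5 = 0, rearrange to (I - Q) a = r where r[i] = P(i -> S0):
  [15/16, -1/8, -1/2, -1/16] . (a_S1, a_S2, a_S3, a_S4) = 3/16
  [-3/8, 13/16, -1/8, 0] . (a_S1, a_S2, a_S3, a_S4) = 1/16
  [-1/16, -3/8, 15/16, -1/8] . (a_S1, a_S2, a_S3, a_S4) = 5/16
  [-1/8, -5/16, -3/16, 1] . (a_S1, a_S2, a_S3, a_S4) = 3/16

Solving yields:
  a_S1 = 1537/2417
  a_S2 = 1131/2417
  a_S3 = 1532/2417
  a_S4 = 1286/2417

Starting state is S1, so the absorption probability is a_S1 = 1537/2417.

Answer: 1537/2417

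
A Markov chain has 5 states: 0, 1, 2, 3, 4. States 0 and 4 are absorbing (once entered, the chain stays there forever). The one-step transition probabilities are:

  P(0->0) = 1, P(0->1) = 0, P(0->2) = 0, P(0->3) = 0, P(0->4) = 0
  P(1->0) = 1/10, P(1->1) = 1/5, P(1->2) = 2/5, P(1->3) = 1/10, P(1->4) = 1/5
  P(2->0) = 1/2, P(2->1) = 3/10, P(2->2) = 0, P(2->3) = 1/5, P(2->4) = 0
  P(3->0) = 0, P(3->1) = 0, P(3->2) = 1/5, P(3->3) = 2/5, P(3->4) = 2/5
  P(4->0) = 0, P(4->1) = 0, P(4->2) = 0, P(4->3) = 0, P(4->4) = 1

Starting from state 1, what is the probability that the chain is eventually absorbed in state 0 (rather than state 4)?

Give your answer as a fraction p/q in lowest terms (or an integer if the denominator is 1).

Let a_i = P(absorbed in 0 | start in state i).
Boundary conditions: a_0 = 1, a_4 = 0.
For each transient state i, a_i = sum_j P(i->j) * a_j:
  a_1 = 1/10*a_0 + 1/5*a_1 + 2/5*a_2 + 1/10*a_3 + 1/5*a_4
  a_2 = 1/2*a_0 + 3/10*a_1 + 0*a_2 + 1/5*a_3 + 0*a_4
  a_3 = 0*a_0 + 0*a_1 + 1/5*a_2 + 2/5*a_3 + 2/5*a_4

Substituting a_0 = 1 and a_4 = 0, rearrange to (I - Q) a = r where r[i] = P(i -> 0):
  [4/5, -2/5, -1/10] . (a_1, a_2, a_3) = 1/10
  [-3/10, 1, -1/5] . (a_1, a_2, a_3) = 1/2
  [0, -1/5, 3/5] . (a_1, a_2, a_3) = 0

Solving yields:
  a_1 = 93/185
  a_2 = 129/185
  a_3 = 43/185

Starting state is 1, so the absorption probability is a_1 = 93/185.

Answer: 93/185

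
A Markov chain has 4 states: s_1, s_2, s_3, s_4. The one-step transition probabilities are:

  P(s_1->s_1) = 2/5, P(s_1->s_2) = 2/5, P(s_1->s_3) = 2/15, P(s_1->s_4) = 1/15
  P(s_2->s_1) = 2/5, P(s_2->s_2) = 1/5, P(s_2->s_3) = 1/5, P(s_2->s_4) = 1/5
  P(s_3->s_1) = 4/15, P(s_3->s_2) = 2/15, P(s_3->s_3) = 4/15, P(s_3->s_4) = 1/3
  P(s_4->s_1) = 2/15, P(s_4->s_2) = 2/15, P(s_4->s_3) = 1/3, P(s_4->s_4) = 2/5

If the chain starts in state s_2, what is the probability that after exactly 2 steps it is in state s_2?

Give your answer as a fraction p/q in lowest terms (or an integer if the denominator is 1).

Answer: 19/75

Derivation:
Computing P^2 by repeated multiplication:
P^1 =
  s_1: [2/5, 2/5, 2/15, 1/15]
  s_2: [2/5, 1/5, 1/5, 1/5]
  s_3: [4/15, 2/15, 4/15, 1/3]
  s_4: [2/15, 2/15, 1/3, 2/5]
P^2 =
  s_1: [82/225, 4/15, 43/225, 8/45]
  s_2: [8/25, 19/75, 16/75, 16/75]
  s_3: [62/225, 16/75, 11/45, 4/15]
  s_4: [56/225, 8/45, 4/15, 23/75]

(P^2)[s_2 -> s_2] = 19/75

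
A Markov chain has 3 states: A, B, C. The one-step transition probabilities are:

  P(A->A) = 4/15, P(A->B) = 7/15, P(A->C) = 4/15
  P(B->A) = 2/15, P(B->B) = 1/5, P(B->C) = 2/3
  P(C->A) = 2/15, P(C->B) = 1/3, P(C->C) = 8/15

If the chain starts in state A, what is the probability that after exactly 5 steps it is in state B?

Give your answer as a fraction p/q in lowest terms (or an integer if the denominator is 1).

Computing P^5 by repeated multiplication:
P^1 =
  A: [4/15, 7/15, 4/15]
  B: [2/15, 1/5, 2/3]
  C: [2/15, 1/3, 8/15]
P^2 =
  A: [38/225, 23/75, 118/225]
  B: [34/225, 73/225, 118/225]
  C: [34/225, 23/75, 122/225]
P^3 =
  A: [526/3375, 1063/3375, 1786/3375]
  B: [518/3375, 349/1125, 362/675]
  C: [518/3375, 211/675, 1802/3375]
P^4 =
  A: [7802/50625, 5267/16875, 27022/50625]
  B: [7786/50625, 15817/50625, 27022/50625]
  C: [7786/50625, 5267/16875, 27038/50625]
P^5 =
  A: [116854/759375, 237127/759375, 405394/759375]
  B: [116822/759375, 79021/253125, 81098/151875]
  C: [116822/759375, 47419/151875, 405458/759375]

(P^5)[A -> B] = 237127/759375

Answer: 237127/759375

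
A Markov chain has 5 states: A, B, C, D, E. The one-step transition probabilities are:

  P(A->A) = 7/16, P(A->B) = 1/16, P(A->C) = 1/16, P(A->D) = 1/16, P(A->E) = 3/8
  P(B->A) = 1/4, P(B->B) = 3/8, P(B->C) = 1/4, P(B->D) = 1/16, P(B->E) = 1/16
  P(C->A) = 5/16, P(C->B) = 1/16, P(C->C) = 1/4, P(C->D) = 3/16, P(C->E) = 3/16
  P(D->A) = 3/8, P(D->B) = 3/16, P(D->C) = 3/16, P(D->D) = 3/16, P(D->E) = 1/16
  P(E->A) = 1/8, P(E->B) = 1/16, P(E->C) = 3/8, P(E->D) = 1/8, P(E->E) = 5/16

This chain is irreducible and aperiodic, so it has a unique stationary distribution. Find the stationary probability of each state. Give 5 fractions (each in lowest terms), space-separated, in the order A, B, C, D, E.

The stationary distribution satisfies pi = pi * P, i.e.:
  pi_A = 7/16*pi_A + 1/4*pi_B + 5/16*pi_C + 3/8*pi_D + 1/8*pi_E
  pi_B = 1/16*pi_A + 3/8*pi_B + 1/16*pi_C + 3/16*pi_D + 1/16*pi_E
  pi_C = 1/16*pi_A + 1/4*pi_B + 1/4*pi_C + 3/16*pi_D + 3/8*pi_E
  pi_D = 1/16*pi_A + 1/16*pi_B + 3/16*pi_C + 3/16*pi_D + 1/8*pi_E
  pi_E = 3/8*pi_A + 1/16*pi_B + 3/16*pi_C + 1/16*pi_D + 5/16*pi_E
with normalization: pi_A + pi_B + pi_C + pi_D + pi_E = 1.

Using the first 4 balance equations plus normalization, the linear system A*pi = b is:
  [-9/16, 1/4, 5/16, 3/8, 1/8] . pi = 0
  [1/16, -5/8, 1/16, 3/16, 1/16] . pi = 0
  [1/16, 1/4, -3/4, 3/16, 3/8] . pi = 0
  [1/16, 1/16, 3/16, -13/16, 1/8] . pi = 0
  [1, 1, 1, 1, 1] . pi = 1

Solving yields:
  pi_A = 11271/36971
  pi_B = 4167/36971
  pi_C = 7991/36971
  pi_D = 403/3361
  pi_E = 9109/36971

Verification (pi * P):
  11271/36971*7/16 + 4167/36971*1/4 + 7991/36971*5/16 + 403/3361*3/8 + 9109/36971*1/8 = 11271/36971 = pi_A  (ok)
  11271/36971*1/16 + 4167/36971*3/8 + 7991/36971*1/16 + 403/3361*3/16 + 9109/36971*1/16 = 4167/36971 = pi_B  (ok)
  11271/36971*1/16 + 4167/36971*1/4 + 7991/36971*1/4 + 403/3361*3/16 + 9109/36971*3/8 = 7991/36971 = pi_C  (ok)
  11271/36971*1/16 + 4167/36971*1/16 + 7991/36971*3/16 + 403/3361*3/16 + 9109/36971*1/8 = 403/3361 = pi_D  (ok)
  11271/36971*3/8 + 4167/36971*1/16 + 7991/36971*3/16 + 403/3361*1/16 + 9109/36971*5/16 = 9109/36971 = pi_E  (ok)

Answer: 11271/36971 4167/36971 7991/36971 403/3361 9109/36971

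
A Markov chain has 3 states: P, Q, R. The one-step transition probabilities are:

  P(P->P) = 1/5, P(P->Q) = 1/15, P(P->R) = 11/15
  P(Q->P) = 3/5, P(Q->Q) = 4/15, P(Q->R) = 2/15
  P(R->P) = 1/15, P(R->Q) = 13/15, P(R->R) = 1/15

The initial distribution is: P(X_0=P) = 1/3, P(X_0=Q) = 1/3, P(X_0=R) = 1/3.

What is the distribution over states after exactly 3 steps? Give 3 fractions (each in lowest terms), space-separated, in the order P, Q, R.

Propagating the distribution step by step (d_{t+1} = d_t * P):
d_0 = (P=1/3, Q=1/3, R=1/3)
  d_1[P] = 1/3*1/5 + 1/3*3/5 + 1/3*1/15 = 13/45
  d_1[Q] = 1/3*1/15 + 1/3*4/15 + 1/3*13/15 = 2/5
  d_1[R] = 1/3*11/15 + 1/3*2/15 + 1/3*1/15 = 14/45
d_1 = (P=13/45, Q=2/5, R=14/45)
  d_2[P] = 13/45*1/5 + 2/5*3/5 + 14/45*1/15 = 43/135
  d_2[Q] = 13/45*1/15 + 2/5*4/15 + 14/45*13/15 = 89/225
  d_2[R] = 13/45*11/15 + 2/5*2/15 + 14/45*1/15 = 193/675
d_2 = (P=43/135, Q=89/225, R=193/675)
  d_3[P] = 43/135*1/5 + 89/225*3/5 + 193/675*1/15 = 3241/10125
  d_3[Q] = 43/135*1/15 + 89/225*4/15 + 193/675*13/15 = 1264/3375
  d_3[R] = 43/135*11/15 + 89/225*2/15 + 193/675*1/15 = 3092/10125
d_3 = (P=3241/10125, Q=1264/3375, R=3092/10125)

Answer: 3241/10125 1264/3375 3092/10125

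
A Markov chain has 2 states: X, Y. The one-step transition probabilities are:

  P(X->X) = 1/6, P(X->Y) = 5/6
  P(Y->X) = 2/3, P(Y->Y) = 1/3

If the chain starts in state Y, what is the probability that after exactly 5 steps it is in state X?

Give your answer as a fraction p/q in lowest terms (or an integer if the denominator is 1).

Computing P^5 by repeated multiplication:
P^1 =
  X: [1/6, 5/6]
  Y: [2/3, 1/3]
P^2 =
  X: [7/12, 5/12]
  Y: [1/3, 2/3]
P^3 =
  X: [3/8, 5/8]
  Y: [1/2, 1/2]
P^4 =
  X: [23/48, 25/48]
  Y: [5/12, 7/12]
P^5 =
  X: [41/96, 55/96]
  Y: [11/24, 13/24]

(P^5)[Y -> X] = 11/24

Answer: 11/24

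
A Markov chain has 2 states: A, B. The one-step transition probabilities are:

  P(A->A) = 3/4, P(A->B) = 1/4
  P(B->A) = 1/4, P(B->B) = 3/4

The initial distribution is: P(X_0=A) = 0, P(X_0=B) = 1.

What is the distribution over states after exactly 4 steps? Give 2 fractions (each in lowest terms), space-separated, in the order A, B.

Propagating the distribution step by step (d_{t+1} = d_t * P):
d_0 = (A=0, B=1)
  d_1[A] = 0*3/4 + 1*1/4 = 1/4
  d_1[B] = 0*1/4 + 1*3/4 = 3/4
d_1 = (A=1/4, B=3/4)
  d_2[A] = 1/4*3/4 + 3/4*1/4 = 3/8
  d_2[B] = 1/4*1/4 + 3/4*3/4 = 5/8
d_2 = (A=3/8, B=5/8)
  d_3[A] = 3/8*3/4 + 5/8*1/4 = 7/16
  d_3[B] = 3/8*1/4 + 5/8*3/4 = 9/16
d_3 = (A=7/16, B=9/16)
  d_4[A] = 7/16*3/4 + 9/16*1/4 = 15/32
  d_4[B] = 7/16*1/4 + 9/16*3/4 = 17/32
d_4 = (A=15/32, B=17/32)

Answer: 15/32 17/32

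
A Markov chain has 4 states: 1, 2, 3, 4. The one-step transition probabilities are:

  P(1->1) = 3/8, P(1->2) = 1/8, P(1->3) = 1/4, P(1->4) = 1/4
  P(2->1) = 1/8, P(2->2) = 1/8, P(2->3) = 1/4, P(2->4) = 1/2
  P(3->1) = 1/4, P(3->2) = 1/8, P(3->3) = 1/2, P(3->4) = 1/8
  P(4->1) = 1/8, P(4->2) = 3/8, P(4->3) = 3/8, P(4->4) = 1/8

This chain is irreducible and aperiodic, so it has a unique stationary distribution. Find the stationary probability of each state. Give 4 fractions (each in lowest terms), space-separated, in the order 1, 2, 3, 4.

The stationary distribution satisfies pi = pi * P, i.e.:
  pi_1 = 3/8*pi_1 + 1/8*pi_2 + 1/4*pi_3 + 1/8*pi_4
  pi_2 = 1/8*pi_1 + 1/8*pi_2 + 1/8*pi_3 + 3/8*pi_4
  pi_3 = 1/4*pi_1 + 1/4*pi_2 + 1/2*pi_3 + 3/8*pi_4
  pi_4 = 1/4*pi_1 + 1/2*pi_2 + 1/8*pi_3 + 1/8*pi_4
with normalization: pi_1 + pi_2 + pi_3 + pi_4 = 1.

Using the first 3 balance equations plus normalization, the linear system A*pi = b is:
  [-5/8, 1/8, 1/4, 1/8] . pi = 0
  [1/8, -7/8, 1/8, 3/8] . pi = 0
  [1/4, 1/4, -1/2, 3/8] . pi = 0
  [1, 1, 1, 1] . pi = 1

Solving yields:
  pi_1 = 95/416
  pi_2 = 75/416
  pi_3 = 77/208
  pi_4 = 23/104

Verification (pi * P):
  95/416*3/8 + 75/416*1/8 + 77/208*1/4 + 23/104*1/8 = 95/416 = pi_1  (ok)
  95/416*1/8 + 75/416*1/8 + 77/208*1/8 + 23/104*3/8 = 75/416 = pi_2  (ok)
  95/416*1/4 + 75/416*1/4 + 77/208*1/2 + 23/104*3/8 = 77/208 = pi_3  (ok)
  95/416*1/4 + 75/416*1/2 + 77/208*1/8 + 23/104*1/8 = 23/104 = pi_4  (ok)

Answer: 95/416 75/416 77/208 23/104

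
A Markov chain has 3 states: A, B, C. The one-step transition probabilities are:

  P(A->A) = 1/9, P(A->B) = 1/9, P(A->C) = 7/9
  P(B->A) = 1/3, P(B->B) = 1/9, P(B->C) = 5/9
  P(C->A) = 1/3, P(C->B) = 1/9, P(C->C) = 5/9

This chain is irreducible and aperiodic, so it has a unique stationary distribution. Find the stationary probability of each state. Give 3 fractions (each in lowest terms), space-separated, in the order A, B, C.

The stationary distribution satisfies pi = pi * P, i.e.:
  pi_A = 1/9*pi_A + 1/3*pi_B + 1/3*pi_C
  pi_B = 1/9*pi_A + 1/9*pi_B + 1/9*pi_C
  pi_C = 7/9*pi_A + 5/9*pi_B + 5/9*pi_C
with normalization: pi_A + pi_B + pi_C = 1.

Using the first 2 balance equations plus normalization, the linear system A*pi = b is:
  [-8/9, 1/3, 1/3] . pi = 0
  [1/9, -8/9, 1/9] . pi = 0
  [1, 1, 1] . pi = 1

Solving yields:
  pi_A = 3/11
  pi_B = 1/9
  pi_C = 61/99

Verification (pi * P):
  3/11*1/9 + 1/9*1/3 + 61/99*1/3 = 3/11 = pi_A  (ok)
  3/11*1/9 + 1/9*1/9 + 61/99*1/9 = 1/9 = pi_B  (ok)
  3/11*7/9 + 1/9*5/9 + 61/99*5/9 = 61/99 = pi_C  (ok)

Answer: 3/11 1/9 61/99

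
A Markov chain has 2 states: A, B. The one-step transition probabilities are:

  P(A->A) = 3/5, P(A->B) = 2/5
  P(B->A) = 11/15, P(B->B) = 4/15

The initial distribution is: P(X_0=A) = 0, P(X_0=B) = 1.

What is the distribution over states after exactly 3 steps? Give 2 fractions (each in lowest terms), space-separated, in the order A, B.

Propagating the distribution step by step (d_{t+1} = d_t * P):
d_0 = (A=0, B=1)
  d_1[A] = 0*3/5 + 1*11/15 = 11/15
  d_1[B] = 0*2/5 + 1*4/15 = 4/15
d_1 = (A=11/15, B=4/15)
  d_2[A] = 11/15*3/5 + 4/15*11/15 = 143/225
  d_2[B] = 11/15*2/5 + 4/15*4/15 = 82/225
d_2 = (A=143/225, B=82/225)
  d_3[A] = 143/225*3/5 + 82/225*11/15 = 2189/3375
  d_3[B] = 143/225*2/5 + 82/225*4/15 = 1186/3375
d_3 = (A=2189/3375, B=1186/3375)

Answer: 2189/3375 1186/3375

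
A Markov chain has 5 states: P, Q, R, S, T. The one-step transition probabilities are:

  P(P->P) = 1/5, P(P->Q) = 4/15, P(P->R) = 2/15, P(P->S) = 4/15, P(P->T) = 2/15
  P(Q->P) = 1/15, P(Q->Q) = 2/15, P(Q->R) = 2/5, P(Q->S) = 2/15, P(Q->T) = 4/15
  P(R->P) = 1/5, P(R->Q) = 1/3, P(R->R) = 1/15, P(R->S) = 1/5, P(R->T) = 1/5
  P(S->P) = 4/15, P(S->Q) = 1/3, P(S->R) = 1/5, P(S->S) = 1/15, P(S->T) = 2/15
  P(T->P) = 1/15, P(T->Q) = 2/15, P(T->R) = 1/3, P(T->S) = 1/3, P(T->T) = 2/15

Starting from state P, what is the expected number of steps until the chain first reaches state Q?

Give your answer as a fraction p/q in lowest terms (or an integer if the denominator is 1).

Answer: 3210/877

Derivation:
Let h_i = expected steps to first reach Q from state i.
Boundary: h_Q = 0.
First-step equations for the other states:
  h_P = 1 + 1/5*h_P + 4/15*h_Q + 2/15*h_R + 4/15*h_S + 2/15*h_T
  h_R = 1 + 1/5*h_P + 1/3*h_Q + 1/15*h_R + 1/5*h_S + 1/5*h_T
  h_S = 1 + 4/15*h_P + 1/3*h_Q + 1/5*h_R + 1/15*h_S + 2/15*h_T
  h_T = 1 + 1/15*h_P + 2/15*h_Q + 1/3*h_R + 1/3*h_S + 2/15*h_T

Substituting h_Q = 0 and rearranging gives the linear system (I - Q) h = 1:
  [4/5, -2/15, -4/15, -2/15] . (h_P, h_R, h_S, h_T) = 1
  [-1/5, 14/15, -1/5, -1/5] . (h_P, h_R, h_S, h_T) = 1
  [-4/15, -1/5, 14/15, -2/15] . (h_P, h_R, h_S, h_T) = 1
  [-1/15, -1/3, -1/3, 13/15] . (h_P, h_R, h_S, h_T) = 1

Solving yields:
  h_P = 3210/877
  h_R = 3045/877
  h_S = 6045/1754
  h_T = 7185/1754

Starting state is P, so the expected hitting time is h_P = 3210/877.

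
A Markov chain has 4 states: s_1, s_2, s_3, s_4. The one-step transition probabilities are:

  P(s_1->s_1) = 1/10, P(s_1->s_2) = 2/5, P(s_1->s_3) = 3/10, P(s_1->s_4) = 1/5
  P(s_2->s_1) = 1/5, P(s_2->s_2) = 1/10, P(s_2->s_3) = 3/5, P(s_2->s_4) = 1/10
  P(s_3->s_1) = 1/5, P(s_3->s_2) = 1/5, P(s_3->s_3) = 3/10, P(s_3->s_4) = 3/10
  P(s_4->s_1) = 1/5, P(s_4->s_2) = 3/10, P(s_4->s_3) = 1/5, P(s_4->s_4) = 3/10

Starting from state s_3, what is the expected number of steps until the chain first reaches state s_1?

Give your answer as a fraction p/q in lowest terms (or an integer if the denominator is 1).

Answer: 5

Derivation:
Let h_i = expected steps to first reach s_1 from state i.
Boundary: h_s_1 = 0.
First-step equations for the other states:
  h_s_2 = 1 + 1/5*h_s_1 + 1/10*h_s_2 + 3/5*h_s_3 + 1/10*h_s_4
  h_s_3 = 1 + 1/5*h_s_1 + 1/5*h_s_2 + 3/10*h_s_3 + 3/10*h_s_4
  h_s_4 = 1 + 1/5*h_s_1 + 3/10*h_s_2 + 1/5*h_s_3 + 3/10*h_s_4

Substituting h_s_1 = 0 and rearranging gives the linear system (I - Q) h = 1:
  [9/10, -3/5, -1/10] . (h_s_2, h_s_3, h_s_4) = 1
  [-1/5, 7/10, -3/10] . (h_s_2, h_s_3, h_s_4) = 1
  [-3/10, -1/5, 7/10] . (h_s_2, h_s_3, h_s_4) = 1

Solving yields:
  h_s_2 = 5
  h_s_3 = 5
  h_s_4 = 5

Starting state is s_3, so the expected hitting time is h_s_3 = 5.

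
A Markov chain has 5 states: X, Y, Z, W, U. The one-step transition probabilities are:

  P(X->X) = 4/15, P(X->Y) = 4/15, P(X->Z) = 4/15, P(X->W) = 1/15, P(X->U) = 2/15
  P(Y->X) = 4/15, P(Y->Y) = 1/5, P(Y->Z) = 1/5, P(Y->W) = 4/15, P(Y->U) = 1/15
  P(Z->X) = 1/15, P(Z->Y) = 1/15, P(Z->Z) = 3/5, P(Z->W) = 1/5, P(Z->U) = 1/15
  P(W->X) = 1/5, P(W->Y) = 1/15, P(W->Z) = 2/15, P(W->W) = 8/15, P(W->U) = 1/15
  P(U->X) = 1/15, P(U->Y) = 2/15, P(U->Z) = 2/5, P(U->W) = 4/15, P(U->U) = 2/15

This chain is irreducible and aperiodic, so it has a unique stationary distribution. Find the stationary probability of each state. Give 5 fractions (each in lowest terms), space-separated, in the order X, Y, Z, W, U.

The stationary distribution satisfies pi = pi * P, i.e.:
  pi_X = 4/15*pi_X + 4/15*pi_Y + 1/15*pi_Z + 1/5*pi_W + 1/15*pi_U
  pi_Y = 4/15*pi_X + 1/5*pi_Y + 1/15*pi_Z + 1/15*pi_W + 2/15*pi_U
  pi_Z = 4/15*pi_X + 1/5*pi_Y + 3/5*pi_Z + 2/15*pi_W + 2/5*pi_U
  pi_W = 1/15*pi_X + 4/15*pi_Y + 1/5*pi_Z + 8/15*pi_W + 4/15*pi_U
  pi_U = 2/15*pi_X + 1/15*pi_Y + 1/15*pi_Z + 1/15*pi_W + 2/15*pi_U
with normalization: pi_X + pi_Y + pi_Z + pi_W + pi_U = 1.

Using the first 4 balance equations plus normalization, the linear system A*pi = b is:
  [-11/15, 4/15, 1/15, 1/5, 1/15] . pi = 0
  [4/15, -4/5, 1/15, 1/15, 2/15] . pi = 0
  [4/15, 1/5, -2/5, 2/15, 2/5] . pi = 0
  [1/15, 4/15, 1/5, -7/15, 4/15] . pi = 0
  [1, 1, 1, 1, 1] . pi = 1

Solving yields:
  pi_X = 1709/10583
  pi_Y = 1276/10583
  pi_Z = 7343/21166
  pi_W = 6097/21166
  pi_U = 878/10583

Verification (pi * P):
  1709/10583*4/15 + 1276/10583*4/15 + 7343/21166*1/15 + 6097/21166*1/5 + 878/10583*1/15 = 1709/10583 = pi_X  (ok)
  1709/10583*4/15 + 1276/10583*1/5 + 7343/21166*1/15 + 6097/21166*1/15 + 878/10583*2/15 = 1276/10583 = pi_Y  (ok)
  1709/10583*4/15 + 1276/10583*1/5 + 7343/21166*3/5 + 6097/21166*2/15 + 878/10583*2/5 = 7343/21166 = pi_Z  (ok)
  1709/10583*1/15 + 1276/10583*4/15 + 7343/21166*1/5 + 6097/21166*8/15 + 878/10583*4/15 = 6097/21166 = pi_W  (ok)
  1709/10583*2/15 + 1276/10583*1/15 + 7343/21166*1/15 + 6097/21166*1/15 + 878/10583*2/15 = 878/10583 = pi_U  (ok)

Answer: 1709/10583 1276/10583 7343/21166 6097/21166 878/10583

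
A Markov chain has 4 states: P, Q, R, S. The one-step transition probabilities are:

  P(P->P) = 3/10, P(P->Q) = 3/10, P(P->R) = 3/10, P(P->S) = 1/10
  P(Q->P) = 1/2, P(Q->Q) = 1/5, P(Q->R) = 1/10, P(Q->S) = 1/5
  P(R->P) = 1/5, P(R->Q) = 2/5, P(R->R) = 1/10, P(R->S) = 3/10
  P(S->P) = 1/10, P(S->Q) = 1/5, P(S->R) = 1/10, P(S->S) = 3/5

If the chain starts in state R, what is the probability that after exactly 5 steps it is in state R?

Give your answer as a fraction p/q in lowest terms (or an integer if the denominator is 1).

Answer: 3871/25000

Derivation:
Computing P^5 by repeated multiplication:
P^1 =
  P: [3/10, 3/10, 3/10, 1/10]
  Q: [1/2, 1/5, 1/10, 1/5]
  R: [1/5, 2/5, 1/10, 3/10]
  S: [1/10, 1/5, 1/10, 3/5]
P^2 =
  P: [31/100, 29/100, 4/25, 6/25]
  Q: [29/100, 27/100, 1/5, 6/25]
  R: [31/100, 6/25, 7/50, 31/100]
  S: [21/100, 23/100, 3/25, 11/25]
P^3 =
  P: [147/500, 263/1000, 81/500, 281/1000]
  Q: [143/500, 269/1000, 79/500, 287/1000]
  R: [34/125, 259/1000, 81/500, 307/1000]
  S: [123/500, 49/200, 71/500, 367/1000]
P^4 =
  P: [1401/5000, 1309/5000, 397/2500, 187/625]
  Q: [1403/5000, 1301/5000, 393/2500, 151/500]
  R: [1371/5000, 649/2500, 193/1250, 1559/5000]
  S: [1307/5000, 253/1000, 373/2500, 841/2500]
P^5 =
  P: [1729/6250, 12989/50000, 3901/25000, 15377/50000]
  Q: [3449/12500, 519/2000, 3903/25000, 15423/50000]
  R: [6853/25000, 2583/10000, 3871/25000, 15637/50000]
  S: [671/2500, 12799/50000, 3807/25000, 16167/50000]

(P^5)[R -> R] = 3871/25000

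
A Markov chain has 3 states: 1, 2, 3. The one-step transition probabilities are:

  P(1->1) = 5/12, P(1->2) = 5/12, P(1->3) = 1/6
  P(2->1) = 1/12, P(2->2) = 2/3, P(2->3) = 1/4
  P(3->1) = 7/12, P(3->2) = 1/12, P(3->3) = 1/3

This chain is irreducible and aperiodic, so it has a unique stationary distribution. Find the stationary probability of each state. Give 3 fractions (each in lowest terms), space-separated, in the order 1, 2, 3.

Answer: 29/94 21/47 23/94

Derivation:
The stationary distribution satisfies pi = pi * P, i.e.:
  pi_1 = 5/12*pi_1 + 1/12*pi_2 + 7/12*pi_3
  pi_2 = 5/12*pi_1 + 2/3*pi_2 + 1/12*pi_3
  pi_3 = 1/6*pi_1 + 1/4*pi_2 + 1/3*pi_3
with normalization: pi_1 + pi_2 + pi_3 = 1.

Using the first 2 balance equations plus normalization, the linear system A*pi = b is:
  [-7/12, 1/12, 7/12] . pi = 0
  [5/12, -1/3, 1/12] . pi = 0
  [1, 1, 1] . pi = 1

Solving yields:
  pi_1 = 29/94
  pi_2 = 21/47
  pi_3 = 23/94

Verification (pi * P):
  29/94*5/12 + 21/47*1/12 + 23/94*7/12 = 29/94 = pi_1  (ok)
  29/94*5/12 + 21/47*2/3 + 23/94*1/12 = 21/47 = pi_2  (ok)
  29/94*1/6 + 21/47*1/4 + 23/94*1/3 = 23/94 = pi_3  (ok)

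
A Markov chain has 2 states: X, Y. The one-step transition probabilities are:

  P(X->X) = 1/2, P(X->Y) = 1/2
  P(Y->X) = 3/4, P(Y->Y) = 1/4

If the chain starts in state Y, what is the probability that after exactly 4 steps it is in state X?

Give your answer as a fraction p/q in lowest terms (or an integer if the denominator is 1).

Computing P^4 by repeated multiplication:
P^1 =
  X: [1/2, 1/2]
  Y: [3/4, 1/4]
P^2 =
  X: [5/8, 3/8]
  Y: [9/16, 7/16]
P^3 =
  X: [19/32, 13/32]
  Y: [39/64, 25/64]
P^4 =
  X: [77/128, 51/128]
  Y: [153/256, 103/256]

(P^4)[Y -> X] = 153/256

Answer: 153/256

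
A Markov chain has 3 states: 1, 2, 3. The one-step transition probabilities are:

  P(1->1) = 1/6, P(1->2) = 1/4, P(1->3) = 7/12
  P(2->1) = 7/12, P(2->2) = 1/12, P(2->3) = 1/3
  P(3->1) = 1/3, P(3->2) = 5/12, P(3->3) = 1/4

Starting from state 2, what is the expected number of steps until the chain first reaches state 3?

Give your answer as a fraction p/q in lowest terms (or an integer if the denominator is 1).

Let h_i = expected steps to first reach 3 from state i.
Boundary: h_3 = 0.
First-step equations for the other states:
  h_1 = 1 + 1/6*h_1 + 1/4*h_2 + 7/12*h_3
  h_2 = 1 + 7/12*h_1 + 1/12*h_2 + 1/3*h_3

Substituting h_3 = 0 and rearranging gives the linear system (I - Q) h = 1:
  [5/6, -1/4] . (h_1, h_2) = 1
  [-7/12, 11/12] . (h_1, h_2) = 1

Solving yields:
  h_1 = 168/89
  h_2 = 204/89

Starting state is 2, so the expected hitting time is h_2 = 204/89.

Answer: 204/89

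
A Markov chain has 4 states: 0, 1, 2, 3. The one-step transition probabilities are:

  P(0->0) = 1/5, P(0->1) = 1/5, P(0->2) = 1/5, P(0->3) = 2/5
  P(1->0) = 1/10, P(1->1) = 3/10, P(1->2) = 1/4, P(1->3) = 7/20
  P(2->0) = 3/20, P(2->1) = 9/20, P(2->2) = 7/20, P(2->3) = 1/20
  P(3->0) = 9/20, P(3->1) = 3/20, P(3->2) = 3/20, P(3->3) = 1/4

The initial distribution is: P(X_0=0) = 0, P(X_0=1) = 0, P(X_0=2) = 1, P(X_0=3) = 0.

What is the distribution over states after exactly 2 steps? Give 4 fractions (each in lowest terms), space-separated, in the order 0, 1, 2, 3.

Answer: 3/20 33/100 109/400 99/400

Derivation:
Propagating the distribution step by step (d_{t+1} = d_t * P):
d_0 = (0=0, 1=0, 2=1, 3=0)
  d_1[0] = 0*1/5 + 0*1/10 + 1*3/20 + 0*9/20 = 3/20
  d_1[1] = 0*1/5 + 0*3/10 + 1*9/20 + 0*3/20 = 9/20
  d_1[2] = 0*1/5 + 0*1/4 + 1*7/20 + 0*3/20 = 7/20
  d_1[3] = 0*2/5 + 0*7/20 + 1*1/20 + 0*1/4 = 1/20
d_1 = (0=3/20, 1=9/20, 2=7/20, 3=1/20)
  d_2[0] = 3/20*1/5 + 9/20*1/10 + 7/20*3/20 + 1/20*9/20 = 3/20
  d_2[1] = 3/20*1/5 + 9/20*3/10 + 7/20*9/20 + 1/20*3/20 = 33/100
  d_2[2] = 3/20*1/5 + 9/20*1/4 + 7/20*7/20 + 1/20*3/20 = 109/400
  d_2[3] = 3/20*2/5 + 9/20*7/20 + 7/20*1/20 + 1/20*1/4 = 99/400
d_2 = (0=3/20, 1=33/100, 2=109/400, 3=99/400)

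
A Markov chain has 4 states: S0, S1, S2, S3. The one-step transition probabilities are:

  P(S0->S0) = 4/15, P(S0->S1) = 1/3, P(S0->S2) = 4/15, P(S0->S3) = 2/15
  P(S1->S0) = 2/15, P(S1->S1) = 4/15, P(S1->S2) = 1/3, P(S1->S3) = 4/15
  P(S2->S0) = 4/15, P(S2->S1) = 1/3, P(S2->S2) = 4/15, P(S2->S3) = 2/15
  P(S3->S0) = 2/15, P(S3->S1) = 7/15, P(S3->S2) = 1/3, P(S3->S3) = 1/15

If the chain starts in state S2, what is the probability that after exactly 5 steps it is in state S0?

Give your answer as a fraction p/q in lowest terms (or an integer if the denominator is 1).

Computing P^5 by repeated multiplication:
P^1 =
  S0: [4/15, 1/3, 4/15, 2/15]
  S1: [2/15, 4/15, 1/3, 4/15]
  S2: [4/15, 1/3, 4/15, 2/15]
  S3: [2/15, 7/15, 1/3, 1/15]
P^2 =
  S0: [46/225, 74/225, 67/225, 38/225]
  S1: [44/225, 79/225, 68/225, 34/225]
  S2: [46/225, 74/225, 67/225, 38/225]
  S3: [44/225, 14/45, 68/225, 43/225]
P^3 =
  S0: [676/3375, 1127/3375, 1012/3375, 112/675]
  S1: [674/3375, 1114/3375, 1013/3375, 574/3375]
  S2: [676/3375, 1127/3375, 1012/3375, 112/675]
  S3: [674/3375, 1141/3375, 1013/3375, 547/3375]
P^4 =
  S0: [10126/50625, 16868/50625, 15187/50625, 8444/50625]
  S1: [10124/50625, 16909/50625, 15188/50625, 8404/50625]
  S2: [10126/50625, 16868/50625, 15187/50625, 8444/50625]
  S3: [10124/50625, 16828/50625, 15188/50625, 1697/10125]
P^5 =
  S0: [151876/759375, 50629/151875, 227812/759375, 126542/759375]
  S1: [151874/759375, 253024/759375, 227813/759375, 126664/759375]
  S2: [151876/759375, 50629/151875, 227812/759375, 126542/759375]
  S3: [151874/759375, 253267/759375, 227813/759375, 126421/759375]

(P^5)[S2 -> S0] = 151876/759375

Answer: 151876/759375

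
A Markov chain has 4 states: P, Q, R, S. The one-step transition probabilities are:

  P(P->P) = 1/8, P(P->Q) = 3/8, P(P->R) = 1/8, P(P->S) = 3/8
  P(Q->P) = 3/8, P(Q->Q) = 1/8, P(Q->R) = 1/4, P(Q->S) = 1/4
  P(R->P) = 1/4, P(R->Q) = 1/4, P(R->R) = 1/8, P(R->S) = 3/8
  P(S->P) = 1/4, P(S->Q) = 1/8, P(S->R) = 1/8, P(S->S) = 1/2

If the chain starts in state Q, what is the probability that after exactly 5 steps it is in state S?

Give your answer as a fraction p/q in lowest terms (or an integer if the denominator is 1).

Answer: 817/2048

Derivation:
Computing P^5 by repeated multiplication:
P^1 =
  P: [1/8, 3/8, 1/8, 3/8]
  Q: [3/8, 1/8, 1/4, 1/4]
  R: [1/4, 1/4, 1/8, 3/8]
  S: [1/4, 1/8, 1/8, 1/2]
P^2 =
  P: [9/32, 11/64, 11/64, 3/8]
  Q: [7/32, 1/4, 9/64, 25/64]
  R: [1/4, 13/64, 5/32, 25/64]
  S: [15/64, 13/64, 9/64, 27/64]
P^3 =
  P: [121/512, 111/512, 75/512, 205/512]
  Q: [65/256, 101/512, 5/32, 201/512]
  R: [125/512, 53/256, 77/512, 51/128]
  S: [63/256, 103/512, 77/512, 103/256]
P^4 =
  P: [507/2048, 829/4096, 623/4096, 815/2048]
  Q: [995/4096, 213/1024, 613/4096, 409/1024]
  R: [1005/4096, 839/4096, 309/2048, 817/2048]
  S: [1001/4096, 841/4096, 615/4096, 1639/4096]
P^5 =
  P: [8007/32768, 6747/32768, 4925/32768, 13089/32768]
  Q: [8049/32768, 6699/32768, 1237/8192, 817/2048]
  R: [4013/16384, 1681/8192, 4935/32768, 13083/32768]
  S: [251/1024, 6713/32768, 4937/32768, 6543/16384]

(P^5)[Q -> S] = 817/2048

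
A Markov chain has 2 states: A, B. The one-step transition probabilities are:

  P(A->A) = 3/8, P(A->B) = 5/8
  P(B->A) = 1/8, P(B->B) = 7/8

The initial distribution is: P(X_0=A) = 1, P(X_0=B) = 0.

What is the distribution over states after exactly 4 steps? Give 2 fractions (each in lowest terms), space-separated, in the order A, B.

Propagating the distribution step by step (d_{t+1} = d_t * P):
d_0 = (A=1, B=0)
  d_1[A] = 1*3/8 + 0*1/8 = 3/8
  d_1[B] = 1*5/8 + 0*7/8 = 5/8
d_1 = (A=3/8, B=5/8)
  d_2[A] = 3/8*3/8 + 5/8*1/8 = 7/32
  d_2[B] = 3/8*5/8 + 5/8*7/8 = 25/32
d_2 = (A=7/32, B=25/32)
  d_3[A] = 7/32*3/8 + 25/32*1/8 = 23/128
  d_3[B] = 7/32*5/8 + 25/32*7/8 = 105/128
d_3 = (A=23/128, B=105/128)
  d_4[A] = 23/128*3/8 + 105/128*1/8 = 87/512
  d_4[B] = 23/128*5/8 + 105/128*7/8 = 425/512
d_4 = (A=87/512, B=425/512)

Answer: 87/512 425/512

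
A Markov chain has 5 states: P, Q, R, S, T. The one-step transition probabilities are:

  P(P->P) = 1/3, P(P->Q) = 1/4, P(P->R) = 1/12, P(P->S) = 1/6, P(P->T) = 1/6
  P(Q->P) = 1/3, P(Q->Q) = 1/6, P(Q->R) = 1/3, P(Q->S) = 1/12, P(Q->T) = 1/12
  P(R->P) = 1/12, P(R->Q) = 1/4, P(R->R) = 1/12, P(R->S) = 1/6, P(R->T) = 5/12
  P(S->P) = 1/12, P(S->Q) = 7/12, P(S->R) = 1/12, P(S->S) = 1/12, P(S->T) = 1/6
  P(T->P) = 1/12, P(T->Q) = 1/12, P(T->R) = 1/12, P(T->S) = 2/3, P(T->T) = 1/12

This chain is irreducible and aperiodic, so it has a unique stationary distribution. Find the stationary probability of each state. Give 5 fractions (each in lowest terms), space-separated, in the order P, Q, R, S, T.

The stationary distribution satisfies pi = pi * P, i.e.:
  pi_P = 1/3*pi_P + 1/3*pi_Q + 1/12*pi_R + 1/12*pi_S + 1/12*pi_T
  pi_Q = 1/4*pi_P + 1/6*pi_Q + 1/4*pi_R + 7/12*pi_S + 1/12*pi_T
  pi_R = 1/12*pi_P + 1/3*pi_Q + 1/12*pi_R + 1/12*pi_S + 1/12*pi_T
  pi_S = 1/6*pi_P + 1/12*pi_Q + 1/6*pi_R + 1/12*pi_S + 2/3*pi_T
  pi_T = 1/6*pi_P + 1/12*pi_Q + 5/12*pi_R + 1/6*pi_S + 1/12*pi_T
with normalization: pi_P + pi_Q + pi_R + pi_S + pi_T = 1.

Using the first 4 balance equations plus normalization, the linear system A*pi = b is:
  [-2/3, 1/3, 1/12, 1/12, 1/12] . pi = 0
  [1/4, -5/6, 1/4, 7/12, 1/12] . pi = 0
  [1/12, 1/3, -11/12, 1/12, 1/12] . pi = 0
  [1/6, 1/12, 1/6, -11/12, 2/3] . pi = 0
  [1, 1, 1, 1, 1] . pi = 1

Solving yields:
  pi_P = 904/4497
  pi_Q = 1213/4497
  pi_R = 226/1499
  pi_S = 947/4497
  pi_T = 755/4497

Verification (pi * P):
  904/4497*1/3 + 1213/4497*1/3 + 226/1499*1/12 + 947/4497*1/12 + 755/4497*1/12 = 904/4497 = pi_P  (ok)
  904/4497*1/4 + 1213/4497*1/6 + 226/1499*1/4 + 947/4497*7/12 + 755/4497*1/12 = 1213/4497 = pi_Q  (ok)
  904/4497*1/12 + 1213/4497*1/3 + 226/1499*1/12 + 947/4497*1/12 + 755/4497*1/12 = 226/1499 = pi_R  (ok)
  904/4497*1/6 + 1213/4497*1/12 + 226/1499*1/6 + 947/4497*1/12 + 755/4497*2/3 = 947/4497 = pi_S  (ok)
  904/4497*1/6 + 1213/4497*1/12 + 226/1499*5/12 + 947/4497*1/6 + 755/4497*1/12 = 755/4497 = pi_T  (ok)

Answer: 904/4497 1213/4497 226/1499 947/4497 755/4497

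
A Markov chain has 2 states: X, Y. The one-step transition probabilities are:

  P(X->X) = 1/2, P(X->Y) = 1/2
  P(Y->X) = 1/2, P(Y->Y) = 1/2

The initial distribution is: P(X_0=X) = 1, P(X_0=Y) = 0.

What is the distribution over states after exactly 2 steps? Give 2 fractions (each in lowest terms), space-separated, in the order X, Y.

Answer: 1/2 1/2

Derivation:
Propagating the distribution step by step (d_{t+1} = d_t * P):
d_0 = (X=1, Y=0)
  d_1[X] = 1*1/2 + 0*1/2 = 1/2
  d_1[Y] = 1*1/2 + 0*1/2 = 1/2
d_1 = (X=1/2, Y=1/2)
  d_2[X] = 1/2*1/2 + 1/2*1/2 = 1/2
  d_2[Y] = 1/2*1/2 + 1/2*1/2 = 1/2
d_2 = (X=1/2, Y=1/2)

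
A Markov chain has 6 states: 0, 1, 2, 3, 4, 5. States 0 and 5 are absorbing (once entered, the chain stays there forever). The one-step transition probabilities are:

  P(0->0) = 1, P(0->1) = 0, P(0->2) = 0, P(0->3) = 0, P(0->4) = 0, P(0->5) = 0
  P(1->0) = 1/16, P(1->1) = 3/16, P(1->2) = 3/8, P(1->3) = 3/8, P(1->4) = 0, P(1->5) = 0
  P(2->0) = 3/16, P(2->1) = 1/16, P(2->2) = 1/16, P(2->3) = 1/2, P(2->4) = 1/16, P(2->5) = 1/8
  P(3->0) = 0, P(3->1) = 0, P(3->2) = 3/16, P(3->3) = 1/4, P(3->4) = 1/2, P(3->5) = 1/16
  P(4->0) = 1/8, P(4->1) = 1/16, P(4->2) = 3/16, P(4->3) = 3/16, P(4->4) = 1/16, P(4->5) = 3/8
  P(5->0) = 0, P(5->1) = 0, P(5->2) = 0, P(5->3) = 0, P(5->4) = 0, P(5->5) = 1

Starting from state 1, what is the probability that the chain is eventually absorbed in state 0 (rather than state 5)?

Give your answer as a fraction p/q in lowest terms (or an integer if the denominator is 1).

Let a_i = P(absorbed in 0 | start in state i).
Boundary conditions: a_0 = 1, a_5 = 0.
For each transient state i, a_i = sum_j P(i->j) * a_j:
  a_1 = 1/16*a_0 + 3/16*a_1 + 3/8*a_2 + 3/8*a_3 + 0*a_4 + 0*a_5
  a_2 = 3/16*a_0 + 1/16*a_1 + 1/16*a_2 + 1/2*a_3 + 1/16*a_4 + 1/8*a_5
  a_3 = 0*a_0 + 0*a_1 + 3/16*a_2 + 1/4*a_3 + 1/2*a_4 + 1/16*a_5
  a_4 = 1/8*a_0 + 1/16*a_1 + 3/16*a_2 + 3/16*a_3 + 1/16*a_4 + 3/8*a_5

Substituting a_0 = 1 and a_5 = 0, rearrange to (I - Q) a = r where r[i] = P(i -> 0):
  [13/16, -3/8, -3/8, 0] . (a_1, a_2, a_3, a_4) = 1/16
  [-1/16, 15/16, -1/2, -1/16] . (a_1, a_2, a_3, a_4) = 3/16
  [0, -3/16, 3/4, -1/2] . (a_1, a_2, a_3, a_4) = 0
  [-1/16, -3/16, -3/16, 15/16] . (a_1, a_2, a_3, a_4) = 1/8

Solving yields:
  a_1 = 303/745
  a_2 = 916/2235
  a_3 = 227/745
  a_4 = 226/745

Starting state is 1, so the absorption probability is a_1 = 303/745.

Answer: 303/745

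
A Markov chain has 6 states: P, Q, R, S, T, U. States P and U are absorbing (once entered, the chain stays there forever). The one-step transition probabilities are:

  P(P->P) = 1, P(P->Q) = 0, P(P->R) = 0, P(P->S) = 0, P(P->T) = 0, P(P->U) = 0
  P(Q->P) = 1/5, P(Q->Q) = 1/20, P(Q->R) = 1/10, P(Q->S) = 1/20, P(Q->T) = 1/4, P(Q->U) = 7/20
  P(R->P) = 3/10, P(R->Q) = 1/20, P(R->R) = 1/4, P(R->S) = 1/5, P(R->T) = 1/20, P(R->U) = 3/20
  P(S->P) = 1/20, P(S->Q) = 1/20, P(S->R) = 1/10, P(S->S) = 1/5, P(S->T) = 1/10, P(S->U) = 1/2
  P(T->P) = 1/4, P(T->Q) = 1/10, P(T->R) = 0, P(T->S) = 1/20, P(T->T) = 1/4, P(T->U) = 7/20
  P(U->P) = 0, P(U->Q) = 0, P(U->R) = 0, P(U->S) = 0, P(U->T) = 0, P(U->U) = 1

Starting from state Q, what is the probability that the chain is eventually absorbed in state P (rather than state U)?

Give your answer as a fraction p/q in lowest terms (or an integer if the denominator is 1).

Answer: 11755/31047

Derivation:
Let a_i = P(absorbed in P | start in state i).
Boundary conditions: a_P = 1, a_U = 0.
For each transient state i, a_i = sum_j P(i->j) * a_j:
  a_Q = 1/5*a_P + 1/20*a_Q + 1/10*a_R + 1/20*a_S + 1/4*a_T + 7/20*a_U
  a_R = 3/10*a_P + 1/20*a_Q + 1/4*a_R + 1/5*a_S + 1/20*a_T + 3/20*a_U
  a_S = 1/20*a_P + 1/20*a_Q + 1/10*a_R + 1/5*a_S + 1/10*a_T + 1/2*a_U
  a_T = 1/4*a_P + 1/10*a_Q + 0*a_R + 1/20*a_S + 1/4*a_T + 7/20*a_U

Substituting a_P = 1 and a_U = 0, rearrange to (I - Q) a = r where r[i] = P(i -> P):
  [19/20, -1/10, -1/20, -1/4] . (a_Q, a_R, a_S, a_T) = 1/5
  [-1/20, 3/4, -1/5, -1/20] . (a_Q, a_R, a_S, a_T) = 3/10
  [-1/20, -1/10, 4/5, -1/10] . (a_Q, a_R, a_S, a_T) = 1/20
  [-1/10, 0, -1/20, 3/4] . (a_Q, a_R, a_S, a_T) = 1/4

Solving yields:
  a_Q = 11755/31047
  a_R = 15671/31047
  a_S = 6175/31047
  a_T = 12328/31047

Starting state is Q, so the absorption probability is a_Q = 11755/31047.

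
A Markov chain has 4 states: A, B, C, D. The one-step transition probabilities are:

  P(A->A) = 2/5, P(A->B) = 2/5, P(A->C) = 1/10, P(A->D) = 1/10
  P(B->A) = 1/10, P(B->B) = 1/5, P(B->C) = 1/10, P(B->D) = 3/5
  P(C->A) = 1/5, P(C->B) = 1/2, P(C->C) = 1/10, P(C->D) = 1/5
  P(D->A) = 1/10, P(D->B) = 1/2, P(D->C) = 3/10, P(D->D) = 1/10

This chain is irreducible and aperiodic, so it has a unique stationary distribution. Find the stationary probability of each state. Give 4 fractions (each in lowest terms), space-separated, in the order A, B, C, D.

The stationary distribution satisfies pi = pi * P, i.e.:
  pi_A = 2/5*pi_A + 1/10*pi_B + 1/5*pi_C + 1/10*pi_D
  pi_B = 2/5*pi_A + 1/5*pi_B + 1/2*pi_C + 1/2*pi_D
  pi_C = 1/10*pi_A + 1/10*pi_B + 1/10*pi_C + 3/10*pi_D
  pi_D = 1/10*pi_A + 3/5*pi_B + 1/5*pi_C + 1/10*pi_D
with normalization: pi_A + pi_B + pi_C + pi_D = 1.

Using the first 3 balance equations plus normalization, the linear system A*pi = b is:
  [-3/5, 1/10, 1/5, 1/10] . pi = 0
  [2/5, -4/5, 1/2, 1/2] . pi = 0
  [1/10, 1/10, -9/10, 3/10] . pi = 0
  [1, 1, 1, 1] . pi = 1

Solving yields:
  pi_A = 185/1116
  pi_B = 415/1116
  pi_C = 179/1116
  pi_D = 337/1116

Verification (pi * P):
  185/1116*2/5 + 415/1116*1/10 + 179/1116*1/5 + 337/1116*1/10 = 185/1116 = pi_A  (ok)
  185/1116*2/5 + 415/1116*1/5 + 179/1116*1/2 + 337/1116*1/2 = 415/1116 = pi_B  (ok)
  185/1116*1/10 + 415/1116*1/10 + 179/1116*1/10 + 337/1116*3/10 = 179/1116 = pi_C  (ok)
  185/1116*1/10 + 415/1116*3/5 + 179/1116*1/5 + 337/1116*1/10 = 337/1116 = pi_D  (ok)

Answer: 185/1116 415/1116 179/1116 337/1116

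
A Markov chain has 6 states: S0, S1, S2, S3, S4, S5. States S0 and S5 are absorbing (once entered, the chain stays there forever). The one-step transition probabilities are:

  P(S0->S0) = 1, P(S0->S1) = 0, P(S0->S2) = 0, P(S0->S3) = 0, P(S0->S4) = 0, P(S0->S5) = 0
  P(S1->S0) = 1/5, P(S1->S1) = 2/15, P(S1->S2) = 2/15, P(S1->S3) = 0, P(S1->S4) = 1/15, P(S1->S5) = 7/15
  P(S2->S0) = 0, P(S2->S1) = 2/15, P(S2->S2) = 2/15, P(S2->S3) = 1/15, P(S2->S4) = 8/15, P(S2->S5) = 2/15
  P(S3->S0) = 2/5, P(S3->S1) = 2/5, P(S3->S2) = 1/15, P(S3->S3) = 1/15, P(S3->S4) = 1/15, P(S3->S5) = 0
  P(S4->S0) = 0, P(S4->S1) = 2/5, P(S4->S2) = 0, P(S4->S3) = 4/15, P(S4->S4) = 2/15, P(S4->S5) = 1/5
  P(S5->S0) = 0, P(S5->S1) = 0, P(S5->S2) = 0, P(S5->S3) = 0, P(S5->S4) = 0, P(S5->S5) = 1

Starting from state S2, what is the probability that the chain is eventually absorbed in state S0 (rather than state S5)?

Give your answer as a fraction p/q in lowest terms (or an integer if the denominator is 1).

Answer: 7434/25483

Derivation:
Let a_i = P(absorbed in S0 | start in state i).
Boundary conditions: a_S0 = 1, a_S5 = 0.
For each transient state i, a_i = sum_j P(i->j) * a_j:
  a_S1 = 1/5*a_S0 + 2/15*a_S1 + 2/15*a_S2 + 0*a_S3 + 1/15*a_S4 + 7/15*a_S5
  a_S2 = 0*a_S0 + 2/15*a_S1 + 2/15*a_S2 + 1/15*a_S3 + 8/15*a_S4 + 2/15*a_S5
  a_S3 = 2/5*a_S0 + 2/5*a_S1 + 1/15*a_S2 + 1/15*a_S3 + 1/15*a_S4 + 0*a_S5
  a_S4 = 0*a_S0 + 2/5*a_S1 + 0*a_S2 + 4/15*a_S3 + 2/15*a_S4 + 1/5*a_S5

Substituting a_S0 = 1 and a_S5 = 0, rearrange to (I - Q) a = r where r[i] = P(i -> S0):
  [13/15, -2/15, 0, -1/15] . (a_S1, a_S2, a_S3, a_S4) = 1/5
  [-2/15, 13/15, -1/15, -8/15] . (a_S1, a_S2, a_S3, a_S4) = 0
  [-2/5, -1/15, 14/15, -1/15] . (a_S1, a_S2, a_S3, a_S4) = 2/5
  [-2/5, 0, -4/15, 13/15] . (a_S1, a_S2, a_S3, a_S4) = 0

Solving yields:
  a_S1 = 7659/25483
  a_S2 = 7434/25483
  a_S3 = 15324/25483
  a_S4 = 8250/25483

Starting state is S2, so the absorption probability is a_S2 = 7434/25483.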